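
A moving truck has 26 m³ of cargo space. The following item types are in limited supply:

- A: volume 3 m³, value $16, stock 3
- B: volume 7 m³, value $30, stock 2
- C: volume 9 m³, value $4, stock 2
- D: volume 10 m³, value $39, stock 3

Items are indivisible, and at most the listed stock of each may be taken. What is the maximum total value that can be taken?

Best selections within volume 26 and stock limits:
- 3×A + 1×B + 1×D: volume 26, value 117
- 2×A + 2×D: volume 26, value 110
- 3×A + 2×B: volume 23, value 108
Best: $117.

$117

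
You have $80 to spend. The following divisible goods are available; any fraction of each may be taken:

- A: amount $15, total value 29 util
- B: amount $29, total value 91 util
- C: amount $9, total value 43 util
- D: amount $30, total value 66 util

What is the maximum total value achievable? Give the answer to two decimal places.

223.20

Take in order of value per unit:
- C (43/9 per unit): all 9 → value 43, running total 43.00
- B (91/29 per unit): all 29 → value 91, running total 134.00
- D (66/30 per unit): all 30 → value 66, running total 200.00
- A (29/15 per unit): 12 of 15 → value 12×29/15 = 23.2000, running total 223.20
Total 223.20.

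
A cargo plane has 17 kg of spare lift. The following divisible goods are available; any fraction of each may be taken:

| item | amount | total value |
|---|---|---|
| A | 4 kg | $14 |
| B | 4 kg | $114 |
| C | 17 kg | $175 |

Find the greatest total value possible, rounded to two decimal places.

Take in order of value per unit:
- B (114/4 per unit): all 4 → value 114, running total 114.00
- C (175/17 per unit): 13 of 17 → value 13×175/17 = 133.8235, running total 247.82
Total 247.82.

247.82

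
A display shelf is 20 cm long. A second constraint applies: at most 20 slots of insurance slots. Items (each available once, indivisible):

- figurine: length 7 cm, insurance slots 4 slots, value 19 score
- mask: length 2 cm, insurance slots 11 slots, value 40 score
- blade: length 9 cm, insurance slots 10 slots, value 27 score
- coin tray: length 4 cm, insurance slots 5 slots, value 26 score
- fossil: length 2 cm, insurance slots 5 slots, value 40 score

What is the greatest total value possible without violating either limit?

Feasible sets respecting both limits:
- figurine+mask+fossil: length 11, insurance slots 20, value 99
- blade+coin tray+fossil: length 15, insurance slots 20, value 93
- figurine+blade+fossil: length 18, insurance slots 19, value 86
- figurine+mask+coin tray: length 13, insurance slots 20, value 85
Best: 99 score.

99 score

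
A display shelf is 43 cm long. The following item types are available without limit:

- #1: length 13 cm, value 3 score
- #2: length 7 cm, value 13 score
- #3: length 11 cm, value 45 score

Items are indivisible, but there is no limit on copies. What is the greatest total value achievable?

Best value-per-unit is #3 at 45/11; filling with it alone gives 3×45 = 135.
Optimal mix: 1×#2 + 3×#3 → length 40, value 148.

148 score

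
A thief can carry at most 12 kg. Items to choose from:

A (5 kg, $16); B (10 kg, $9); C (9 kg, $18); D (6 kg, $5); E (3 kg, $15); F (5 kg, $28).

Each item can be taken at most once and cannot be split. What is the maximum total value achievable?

Check high-value combinations within 12 kg:
- A+F: weight 5+5=10, value 16+28=44
- E+F: weight 3+5=8, value 15+28=43
- D+F: weight 6+5=11, value 5+28=33
- C+E: weight 9+3=12, value 18+15=33
Best: $44.

$44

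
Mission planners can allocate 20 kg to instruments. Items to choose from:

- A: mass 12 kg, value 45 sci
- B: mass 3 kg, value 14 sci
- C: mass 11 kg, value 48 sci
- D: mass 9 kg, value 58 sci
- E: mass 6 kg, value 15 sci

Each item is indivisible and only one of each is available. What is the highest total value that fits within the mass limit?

Check high-value combinations within 20 kg:
- C+D: mass 11+9=20, value 48+58=106
- B+D+E: mass 3+9+6=18, value 14+58+15=87
- B+C+E: mass 3+11+6=20, value 14+48+15=77
- D+E: mass 9+6=15, value 58+15=73
Best: 106 sci.

106 sci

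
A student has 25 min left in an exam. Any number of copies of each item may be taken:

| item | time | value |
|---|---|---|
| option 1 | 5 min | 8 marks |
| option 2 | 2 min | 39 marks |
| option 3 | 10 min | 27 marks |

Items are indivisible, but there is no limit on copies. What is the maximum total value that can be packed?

468 marks

Best value-per-unit is option 2 at 39/2, and filling with it alone uses time 12×2=24. No mix of the others beats 12×39 = 468.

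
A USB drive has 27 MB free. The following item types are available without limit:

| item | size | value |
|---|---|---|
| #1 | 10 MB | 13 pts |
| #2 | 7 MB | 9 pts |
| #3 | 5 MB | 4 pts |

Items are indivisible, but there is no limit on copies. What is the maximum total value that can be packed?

Best value-per-unit is #1 at 13/10; filling with it alone gives 2×13 = 26.
Optimal mix: 2×#1 + 1×#2 → size 27, value 35.

35 pts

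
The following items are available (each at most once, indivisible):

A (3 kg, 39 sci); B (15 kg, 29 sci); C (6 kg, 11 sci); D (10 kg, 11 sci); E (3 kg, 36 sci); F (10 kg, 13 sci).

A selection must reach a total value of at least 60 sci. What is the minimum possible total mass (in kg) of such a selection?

6

Subsets with value ≥ 60, sorted by total mass:
- A+E: mass 6, value 75
- A+C+E: mass 12, value 86
- A+E+F: mass 16, value 88
Minimum mass: 6 kg.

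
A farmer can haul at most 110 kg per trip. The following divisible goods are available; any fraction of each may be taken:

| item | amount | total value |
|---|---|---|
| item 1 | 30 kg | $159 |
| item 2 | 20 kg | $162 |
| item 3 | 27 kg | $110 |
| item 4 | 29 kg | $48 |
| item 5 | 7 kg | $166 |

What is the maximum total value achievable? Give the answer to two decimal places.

640.03

Take in order of value per unit:
- item 5 (166/7 per unit): all 7 → value 166, running total 166.00
- item 2 (162/20 per unit): all 20 → value 162, running total 328.00
- item 1 (159/30 per unit): all 30 → value 159, running total 487.00
- item 3 (110/27 per unit): all 27 → value 110, running total 597.00
- item 4 (48/29 per unit): 26 of 29 → value 26×48/29 = 43.0345, running total 640.03
Total 640.03.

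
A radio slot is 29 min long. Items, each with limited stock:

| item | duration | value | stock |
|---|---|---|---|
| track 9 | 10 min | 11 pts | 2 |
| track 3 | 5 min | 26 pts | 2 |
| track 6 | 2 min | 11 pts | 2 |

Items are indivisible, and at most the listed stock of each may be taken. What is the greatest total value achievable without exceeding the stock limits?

85 pts

Best selections within duration 29 and stock limits:
- 1×track 9 + 2×track 3 + 2×track 6: duration 24, value 85
- 2×track 3 + 2×track 6: duration 14, value 74
Best: 85 pts.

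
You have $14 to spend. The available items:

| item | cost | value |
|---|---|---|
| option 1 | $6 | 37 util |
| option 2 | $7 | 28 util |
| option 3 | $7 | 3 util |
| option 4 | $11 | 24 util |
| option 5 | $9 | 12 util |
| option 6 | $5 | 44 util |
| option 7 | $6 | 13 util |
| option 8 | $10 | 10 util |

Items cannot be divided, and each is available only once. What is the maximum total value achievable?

81 util

Check high-value combinations within $14:
- option 1+option 6: cost 6+5=11, value 37+44=81
- option 2+option 6: cost 7+5=12, value 28+44=72
- option 1+option 2: cost 6+7=13, value 37+28=65
- option 6+option 7: cost 5+6=11, value 44+13=57
Best: 81 util.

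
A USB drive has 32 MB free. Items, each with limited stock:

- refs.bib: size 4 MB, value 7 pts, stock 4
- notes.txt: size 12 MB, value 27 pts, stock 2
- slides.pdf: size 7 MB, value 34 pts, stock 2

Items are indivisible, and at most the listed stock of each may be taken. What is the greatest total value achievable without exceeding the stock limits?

Best selections within size 32 and stock limits:
- 1×refs.bib + 1×notes.txt + 2×slides.pdf: size 30, value 102
- 4×refs.bib + 2×slides.pdf: size 30, value 96
Best: 102 pts.

102 pts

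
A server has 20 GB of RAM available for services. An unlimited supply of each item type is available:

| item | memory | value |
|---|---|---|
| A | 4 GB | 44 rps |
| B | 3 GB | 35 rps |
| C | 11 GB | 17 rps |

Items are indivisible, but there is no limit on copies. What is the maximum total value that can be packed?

Best value-per-unit is B at 35/3; filling with it alone gives 6×35 = 210.
Optimal mix: 2×A + 4×B → memory 20, value 228.

228 rps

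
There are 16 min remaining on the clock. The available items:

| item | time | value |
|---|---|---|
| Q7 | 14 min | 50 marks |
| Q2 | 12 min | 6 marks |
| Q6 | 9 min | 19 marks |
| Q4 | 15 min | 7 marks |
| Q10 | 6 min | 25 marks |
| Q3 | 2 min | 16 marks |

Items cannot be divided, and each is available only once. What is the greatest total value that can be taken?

Check high-value combinations within 16 min:
- Q7+Q3: time 14+2=16, value 50+16=66
- Q7: time 14, value 50
- Q6+Q10: time 9+6=15, value 19+25=44
Best: 66 marks.

66 marks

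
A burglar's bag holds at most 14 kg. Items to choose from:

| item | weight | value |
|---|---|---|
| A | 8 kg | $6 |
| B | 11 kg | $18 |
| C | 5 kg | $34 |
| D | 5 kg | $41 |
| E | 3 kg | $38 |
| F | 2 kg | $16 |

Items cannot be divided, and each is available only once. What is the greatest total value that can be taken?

This is a 0/1 knapsack; check combinations near the capacity.
- C+D+E: weight 5+5+3=13, value 34+41+38=113
- D+E+F: weight 5+3+2=10, value 41+38+16=95
- C+D+F: weight 5+5+2=12, value 34+41+16=91
Best: $113.

$113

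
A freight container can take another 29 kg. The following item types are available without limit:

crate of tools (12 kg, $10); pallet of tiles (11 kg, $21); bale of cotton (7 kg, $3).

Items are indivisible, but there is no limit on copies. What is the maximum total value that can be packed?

$45

Best value-per-unit is pallet of tiles at 21/11; filling with it alone gives 2×21 = 42.
Optimal mix: 2×pallet of tiles + 1×bale of cotton → weight 29, value 45.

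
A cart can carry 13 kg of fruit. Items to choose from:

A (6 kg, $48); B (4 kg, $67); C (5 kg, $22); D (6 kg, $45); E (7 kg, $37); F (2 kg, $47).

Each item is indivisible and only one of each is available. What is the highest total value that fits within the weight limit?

$162

This is a 0/1 knapsack; check combinations near the capacity.
- A+B+F: weight 6+4+2=12, value 48+67+47=162
- B+D+F: weight 4+6+2=12, value 67+45+47=159
- B+E+F: weight 4+7+2=13, value 67+37+47=151
- B+C+F: weight 4+5+2=11, value 67+22+47=136
- A+C+F: weight 6+5+2=13, value 48+22+47=117
Best: $162.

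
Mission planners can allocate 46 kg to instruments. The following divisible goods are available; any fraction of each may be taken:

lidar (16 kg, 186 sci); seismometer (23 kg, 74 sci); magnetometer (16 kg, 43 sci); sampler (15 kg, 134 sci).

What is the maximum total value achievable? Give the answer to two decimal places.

368.26

Take in order of value per unit:
- lidar (186/16 per unit): all 16 → value 186, running total 186.00
- sampler (134/15 per unit): all 15 → value 134, running total 320.00
- seismometer (74/23 per unit): 15 of 23 → value 15×74/23 = 48.2609, running total 368.26
Total 368.26.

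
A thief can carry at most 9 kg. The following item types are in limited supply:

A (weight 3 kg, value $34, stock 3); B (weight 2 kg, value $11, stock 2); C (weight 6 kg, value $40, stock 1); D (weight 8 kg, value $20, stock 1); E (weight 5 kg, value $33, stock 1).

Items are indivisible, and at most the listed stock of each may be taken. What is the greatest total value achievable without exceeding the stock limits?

Top feasible selections:
- 3×A: weight 9, value 102
- 2×A + 1×B: weight 8, value 79
Best: $102.

$102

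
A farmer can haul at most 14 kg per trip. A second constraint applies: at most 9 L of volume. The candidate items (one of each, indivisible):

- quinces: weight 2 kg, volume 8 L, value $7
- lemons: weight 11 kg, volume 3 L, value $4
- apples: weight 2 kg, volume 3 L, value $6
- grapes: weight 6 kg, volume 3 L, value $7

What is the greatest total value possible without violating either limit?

$13

Feasible sets respecting both limits:
- apples+grapes: weight 8, volume 6, value 13
- lemons+apples: weight 13, volume 6, value 10
- quinces: weight 2, volume 8, value 7
- grapes: weight 6, volume 3, value 7
Best: $13.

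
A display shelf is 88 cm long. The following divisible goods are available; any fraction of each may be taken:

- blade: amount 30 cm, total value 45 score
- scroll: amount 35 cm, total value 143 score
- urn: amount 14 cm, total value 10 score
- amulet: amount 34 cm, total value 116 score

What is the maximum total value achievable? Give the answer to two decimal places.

287.50

Take in order of value per unit:
- scroll (143/35 per unit): all 35 → value 143, running total 143.00
- amulet (116/34 per unit): all 34 → value 116, running total 259.00
- blade (45/30 per unit): 19 of 30 → value 19×45/30 = 28.5000, running total 287.50
Total 287.50.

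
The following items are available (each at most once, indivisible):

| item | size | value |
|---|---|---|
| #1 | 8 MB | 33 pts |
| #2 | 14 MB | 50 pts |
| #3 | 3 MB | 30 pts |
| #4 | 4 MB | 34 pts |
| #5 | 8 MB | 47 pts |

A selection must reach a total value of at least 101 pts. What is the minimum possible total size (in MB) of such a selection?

15

Subsets with value ≥ 101, sorted by total size:
- #3+#4+#5: size 15, value 111
- #1+#3+#5: size 19, value 110
- #1+#4+#5: size 20, value 114
- #2+#3+#4: size 21, value 114
Minimum size: 15 MB.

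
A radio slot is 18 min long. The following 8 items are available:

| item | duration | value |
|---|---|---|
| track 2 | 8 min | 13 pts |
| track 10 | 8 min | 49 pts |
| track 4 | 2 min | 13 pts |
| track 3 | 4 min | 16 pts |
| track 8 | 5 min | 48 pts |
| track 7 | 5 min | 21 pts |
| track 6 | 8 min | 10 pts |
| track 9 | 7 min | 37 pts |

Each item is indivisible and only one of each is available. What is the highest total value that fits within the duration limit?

Check high-value combinations within 18 min:
- track 10+track 8+track 7: duration 8+5+5=18, value 49+48+21=118
- track 4+track 3+track 8+track 9: duration 2+4+5+7=18, value 13+16+48+37=114
- track 10+track 3+track 8: duration 8+4+5=17, value 49+16+48=113
- track 10+track 4+track 8: duration 8+2+5=15, value 49+13+48=110
- track 8+track 7+track 9: duration 5+5+7=17, value 48+21+37=106
Best: 118 pts.

118 pts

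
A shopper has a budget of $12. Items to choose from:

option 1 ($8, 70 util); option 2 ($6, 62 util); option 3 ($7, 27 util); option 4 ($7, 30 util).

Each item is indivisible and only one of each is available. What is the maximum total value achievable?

Check high-value combinations within $12:
- option 1: cost 8, value 70
- option 2: cost 6, value 62
- option 4: cost 7, value 30
- option 3: cost 7, value 27
Best: 70 util.

70 util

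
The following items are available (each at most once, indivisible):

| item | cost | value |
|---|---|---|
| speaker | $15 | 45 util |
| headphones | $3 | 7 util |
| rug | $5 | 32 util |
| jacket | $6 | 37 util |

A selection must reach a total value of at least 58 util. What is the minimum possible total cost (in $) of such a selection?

Subsets with value ≥ 58, sorted by total cost:
- rug+jacket: cost 11, value 69
- headphones+rug+jacket: cost 14, value 76
Minimum cost: 11 $.

11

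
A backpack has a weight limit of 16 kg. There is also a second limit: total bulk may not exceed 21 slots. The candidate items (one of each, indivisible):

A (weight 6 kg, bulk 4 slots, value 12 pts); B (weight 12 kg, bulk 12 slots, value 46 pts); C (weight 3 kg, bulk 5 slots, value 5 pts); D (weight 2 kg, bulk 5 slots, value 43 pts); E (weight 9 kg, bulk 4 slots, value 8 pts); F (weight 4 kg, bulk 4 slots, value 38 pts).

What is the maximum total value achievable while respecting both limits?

98 pts

Feasible sets respecting both limits:
- A+C+D+F: weight 15, bulk 18, value 98
- A+D+F: weight 12, bulk 13, value 93
- B+D: weight 14, bulk 17, value 89
Best: 98 pts.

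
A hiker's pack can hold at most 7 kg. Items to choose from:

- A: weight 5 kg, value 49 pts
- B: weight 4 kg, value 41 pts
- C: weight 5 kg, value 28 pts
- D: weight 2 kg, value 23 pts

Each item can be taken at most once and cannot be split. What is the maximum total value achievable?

72 pts

This is a 0/1 knapsack; check combinations near the capacity.
- A+D: weight 5+2=7, value 49+23=72
- B+D: weight 4+2=6, value 41+23=64
- C+D: weight 5+2=7, value 28+23=51
Best: 72 pts.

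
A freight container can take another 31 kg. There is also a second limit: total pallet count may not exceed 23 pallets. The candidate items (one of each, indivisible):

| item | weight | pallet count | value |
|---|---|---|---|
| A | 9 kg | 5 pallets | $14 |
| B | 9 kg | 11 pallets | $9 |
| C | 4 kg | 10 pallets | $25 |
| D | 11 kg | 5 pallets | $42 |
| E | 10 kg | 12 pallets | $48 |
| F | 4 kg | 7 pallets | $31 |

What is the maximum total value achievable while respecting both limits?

Feasible sets respecting both limits:
- A+D+E: weight 30, pallet count 22, value 104
- C+D+F: weight 19, pallet count 22, value 98
- D+E: weight 21, pallet count 17, value 90
Best: $104.

$104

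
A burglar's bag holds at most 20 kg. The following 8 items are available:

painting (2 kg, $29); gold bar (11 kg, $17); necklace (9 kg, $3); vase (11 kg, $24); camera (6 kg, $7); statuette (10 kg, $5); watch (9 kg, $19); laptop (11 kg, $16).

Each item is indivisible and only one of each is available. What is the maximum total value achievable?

This is a 0/1 knapsack; check combinations near the capacity.
- painting+vase+camera: weight 2+11+6=19, value 29+24+7=60
- painting+camera+watch: weight 2+6+9=17, value 29+7+19=55
- painting+vase: weight 2+11=13, value 29+24=53
Best: $60.

$60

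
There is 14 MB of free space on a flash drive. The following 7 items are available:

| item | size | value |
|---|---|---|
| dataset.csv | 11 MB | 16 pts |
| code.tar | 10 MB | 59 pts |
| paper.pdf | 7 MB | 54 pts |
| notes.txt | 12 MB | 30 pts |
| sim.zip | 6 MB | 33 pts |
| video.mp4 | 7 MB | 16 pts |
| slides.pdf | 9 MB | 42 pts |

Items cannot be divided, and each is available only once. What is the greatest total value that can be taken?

87 pts

Check high-value combinations within 14 MB:
- paper.pdf+sim.zip: size 7+6=13, value 54+33=87
- paper.pdf+video.mp4: size 7+7=14, value 54+16=70
- code.tar: size 10, value 59
- paper.pdf: size 7, value 54
Best: 87 pts.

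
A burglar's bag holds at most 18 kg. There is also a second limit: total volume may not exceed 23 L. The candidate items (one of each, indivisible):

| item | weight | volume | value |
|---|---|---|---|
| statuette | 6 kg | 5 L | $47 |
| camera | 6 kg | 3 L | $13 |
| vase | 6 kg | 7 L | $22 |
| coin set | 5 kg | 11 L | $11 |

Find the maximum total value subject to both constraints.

$82

Feasible sets respecting both limits:
- statuette+camera+vase: weight 18, volume 15, value 82
- statuette+vase+coin set: weight 17, volume 23, value 80
- statuette+camera+coin set: weight 17, volume 19, value 71
- statuette+vase: weight 12, volume 12, value 69
Best: $82.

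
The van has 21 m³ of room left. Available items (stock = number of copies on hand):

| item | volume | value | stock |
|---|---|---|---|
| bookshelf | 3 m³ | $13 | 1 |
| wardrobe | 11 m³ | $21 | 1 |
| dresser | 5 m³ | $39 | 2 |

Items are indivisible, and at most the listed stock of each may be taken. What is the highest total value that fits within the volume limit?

Top feasible selections:
- 1×wardrobe + 2×dresser: volume 21, value 99
- 1×bookshelf + 2×dresser: volume 13, value 91
- 2×dresser: volume 10, value 78
- 1×bookshelf + 1×wardrobe + 1×dresser: volume 19, value 73
Best: $99.

$99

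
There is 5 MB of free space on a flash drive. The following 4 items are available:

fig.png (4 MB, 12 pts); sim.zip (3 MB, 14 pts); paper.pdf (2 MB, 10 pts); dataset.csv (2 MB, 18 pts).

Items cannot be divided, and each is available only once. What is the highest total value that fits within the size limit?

Check high-value combinations within 5 MB:
- sim.zip+dataset.csv: size 3+2=5, value 14+18=32
- paper.pdf+dataset.csv: size 2+2=4, value 10+18=28
- sim.zip+paper.pdf: size 3+2=5, value 14+10=24
- dataset.csv: size 2, value 18
Best: 32 pts.

32 pts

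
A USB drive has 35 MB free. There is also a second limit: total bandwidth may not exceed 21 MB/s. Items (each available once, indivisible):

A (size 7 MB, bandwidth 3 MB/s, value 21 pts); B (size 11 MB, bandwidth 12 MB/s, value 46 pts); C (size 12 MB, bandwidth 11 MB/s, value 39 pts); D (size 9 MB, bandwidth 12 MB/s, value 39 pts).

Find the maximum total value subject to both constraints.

Feasible sets respecting both limits:
- A+B: size 18, bandwidth 15, value 67
- A+C: size 19, bandwidth 14, value 60
- A+D: size 16, bandwidth 15, value 60
Best: 67 pts.

67 pts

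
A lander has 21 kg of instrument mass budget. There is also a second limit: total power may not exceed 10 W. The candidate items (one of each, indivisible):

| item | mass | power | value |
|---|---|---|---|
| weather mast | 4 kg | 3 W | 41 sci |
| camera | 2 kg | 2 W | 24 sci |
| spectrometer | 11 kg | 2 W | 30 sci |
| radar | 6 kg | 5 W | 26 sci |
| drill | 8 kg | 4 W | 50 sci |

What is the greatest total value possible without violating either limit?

Feasible sets respecting both limits:
- weather mast+camera+drill: mass 14, power 9, value 115
- camera+spectrometer+drill: mass 21, power 8, value 104
- weather mast+spectrometer+radar: mass 21, power 10, value 97
- weather mast+camera+spectrometer: mass 17, power 7, value 95
Best: 115 sci.

115 sci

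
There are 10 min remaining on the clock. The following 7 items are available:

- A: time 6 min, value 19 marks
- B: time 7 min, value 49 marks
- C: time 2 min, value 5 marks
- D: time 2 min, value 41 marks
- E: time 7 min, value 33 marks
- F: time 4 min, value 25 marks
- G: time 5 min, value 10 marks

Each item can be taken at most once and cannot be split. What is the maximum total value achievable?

This is a 0/1 knapsack; check combinations near the capacity.
- B+D: time 7+2=9, value 49+41=90
- D+E: time 2+7=9, value 41+33=74
- C+D+F: time 2+2+4=8, value 5+41+25=71
Best: 90 marks.

90 marks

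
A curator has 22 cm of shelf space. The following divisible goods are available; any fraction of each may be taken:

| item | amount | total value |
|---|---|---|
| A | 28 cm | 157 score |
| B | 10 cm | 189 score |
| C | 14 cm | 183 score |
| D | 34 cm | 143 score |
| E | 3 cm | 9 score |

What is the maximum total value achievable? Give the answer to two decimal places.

345.86

Take in order of value per unit:
- B (189/10 per unit): all 10 → value 189, running total 189.00
- C (183/14 per unit): 12 of 14 → value 12×183/14 = 156.8571, running total 345.86
Total 345.86.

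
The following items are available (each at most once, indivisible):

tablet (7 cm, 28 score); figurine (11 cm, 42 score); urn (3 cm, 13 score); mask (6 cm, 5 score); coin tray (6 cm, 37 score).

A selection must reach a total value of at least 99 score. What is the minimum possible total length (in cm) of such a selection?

Subsets with value ≥ 99, sorted by total length:
- tablet+figurine+coin tray: length 24, value 107
- tablet+figurine+urn+coin tray: length 27, value 120
Minimum length: 24 cm.

24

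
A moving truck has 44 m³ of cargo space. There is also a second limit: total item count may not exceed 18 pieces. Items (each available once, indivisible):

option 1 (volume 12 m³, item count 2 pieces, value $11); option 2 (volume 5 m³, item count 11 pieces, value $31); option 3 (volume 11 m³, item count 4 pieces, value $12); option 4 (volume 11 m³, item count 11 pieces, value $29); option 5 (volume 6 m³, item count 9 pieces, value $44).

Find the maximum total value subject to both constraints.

Feasible sets respecting both limits:
- option 1+option 3+option 5: volume 29, item count 15, value 67
- option 3+option 5: volume 17, item count 13, value 56
- option 1+option 5: volume 18, item count 11, value 55
Best: $67.

$67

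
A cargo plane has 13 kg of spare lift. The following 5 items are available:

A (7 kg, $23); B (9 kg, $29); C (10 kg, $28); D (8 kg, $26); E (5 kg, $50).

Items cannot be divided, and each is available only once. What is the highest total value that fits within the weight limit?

Check high-value combinations within 13 kg:
- D+E: weight 8+5=13, value 26+50=76
- A+E: weight 7+5=12, value 23+50=73
- E: weight 5, value 50
- B: weight 9, value 29
- C: weight 10, value 28
Best: $76.

$76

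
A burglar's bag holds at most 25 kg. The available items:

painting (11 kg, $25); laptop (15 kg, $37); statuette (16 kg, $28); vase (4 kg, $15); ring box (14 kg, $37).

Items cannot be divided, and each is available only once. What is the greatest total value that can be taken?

$62

Check high-value combinations within 25 kg:
- painting+ring box: weight 11+14=25, value 25+37=62
- vase+ring box: weight 4+14=18, value 15+37=52
- laptop+vase: weight 15+4=19, value 37+15=52
- statuette+vase: weight 16+4=20, value 28+15=43
- painting+vase: weight 11+4=15, value 25+15=40
Best: $62.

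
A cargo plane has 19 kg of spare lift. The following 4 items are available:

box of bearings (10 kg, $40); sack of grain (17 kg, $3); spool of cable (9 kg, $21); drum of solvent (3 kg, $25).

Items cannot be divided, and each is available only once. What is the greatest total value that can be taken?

$65

Check high-value combinations within 19 kg:
- box of bearings+drum of solvent: weight 10+3=13, value 40+25=65
- box of bearings+spool of cable: weight 10+9=19, value 40+21=61
- spool of cable+drum of solvent: weight 9+3=12, value 21+25=46
Best: $65.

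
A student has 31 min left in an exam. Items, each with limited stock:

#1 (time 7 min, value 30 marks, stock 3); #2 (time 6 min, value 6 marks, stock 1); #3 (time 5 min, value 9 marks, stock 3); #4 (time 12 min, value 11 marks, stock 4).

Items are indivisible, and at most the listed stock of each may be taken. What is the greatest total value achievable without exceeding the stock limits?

108 marks

Best selections within time 31 and stock limits:
- 3×#1 + 2×#3: time 31, value 108
- 3×#1 + 1×#3: time 26, value 99
- 3×#1 + 1×#2: time 27, value 96
Best: 108 marks.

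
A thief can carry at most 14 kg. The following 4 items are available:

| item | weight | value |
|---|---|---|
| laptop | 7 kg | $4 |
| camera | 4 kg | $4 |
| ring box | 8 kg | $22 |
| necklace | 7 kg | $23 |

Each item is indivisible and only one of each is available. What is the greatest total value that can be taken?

$27

Check high-value combinations within 14 kg:
- camera+necklace: weight 4+7=11, value 4+23=27
- laptop+necklace: weight 7+7=14, value 4+23=27
- camera+ring box: weight 4+8=12, value 4+22=26
Best: $27.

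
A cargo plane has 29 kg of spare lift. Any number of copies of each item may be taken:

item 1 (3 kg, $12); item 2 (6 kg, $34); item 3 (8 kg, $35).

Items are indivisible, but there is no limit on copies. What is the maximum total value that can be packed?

$149

Best value-per-unit is item 2 at 34/6; filling with it alone gives 4×34 = 136.
Optimal mix: 1×item 1 + 3×item 2 + 1×item 3 → weight 29, value 149.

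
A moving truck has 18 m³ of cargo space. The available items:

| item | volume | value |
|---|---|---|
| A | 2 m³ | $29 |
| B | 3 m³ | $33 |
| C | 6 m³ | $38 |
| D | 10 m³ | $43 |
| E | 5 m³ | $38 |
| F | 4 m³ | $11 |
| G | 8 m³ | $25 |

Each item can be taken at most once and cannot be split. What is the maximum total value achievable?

This is a 0/1 knapsack; check combinations near the capacity.
- A+B+C+E: volume 2+3+6+5=16, value 29+33+38+38=138
- A+B+E+G: volume 2+3+5+8=18, value 29+33+38+25=125
- B+C+E+F: volume 3+6+5+4=18, value 33+38+38+11=120
- A+C+E+F: volume 2+6+5+4=17, value 29+38+38+11=116
Best: $138.

$138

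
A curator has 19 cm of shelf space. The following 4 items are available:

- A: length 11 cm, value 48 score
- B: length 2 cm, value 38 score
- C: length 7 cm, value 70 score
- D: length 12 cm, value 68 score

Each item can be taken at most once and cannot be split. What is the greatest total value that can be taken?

Check high-value combinations within 19 cm:
- C+D: length 7+12=19, value 70+68=138
- A+C: length 11+7=18, value 48+70=118
- B+C: length 2+7=9, value 38+70=108
- B+D: length 2+12=14, value 38+68=106
Best: 138 score.

138 score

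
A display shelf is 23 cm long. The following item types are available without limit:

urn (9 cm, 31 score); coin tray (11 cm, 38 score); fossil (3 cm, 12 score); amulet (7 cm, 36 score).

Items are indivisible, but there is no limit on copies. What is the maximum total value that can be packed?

Best value-per-unit is amulet at 36/7; filling with it alone gives 3×36 = 108.
Optimal mix: 3×fossil + 2×amulet → length 23, value 108.

108 score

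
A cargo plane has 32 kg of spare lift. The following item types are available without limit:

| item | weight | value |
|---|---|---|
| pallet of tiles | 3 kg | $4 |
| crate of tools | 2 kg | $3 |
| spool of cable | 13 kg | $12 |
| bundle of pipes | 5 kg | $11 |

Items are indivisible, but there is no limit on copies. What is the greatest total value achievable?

Best value-per-unit is bundle of pipes at 11/5; filling with it alone gives 6×11 = 66.
Optimal mix: 1×crate of tools + 6×bundle of pipes → weight 32, value 69.

$69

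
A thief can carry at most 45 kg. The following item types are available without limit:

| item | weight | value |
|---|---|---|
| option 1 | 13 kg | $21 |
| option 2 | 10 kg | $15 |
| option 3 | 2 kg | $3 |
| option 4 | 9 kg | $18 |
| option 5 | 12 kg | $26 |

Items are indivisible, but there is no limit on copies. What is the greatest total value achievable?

Best value-per-unit is option 5 at 26/12; filling with it alone gives 3×26 = 78.
Optimal mix: 1×option 4 + 3×option 5 → weight 45, value 96.

$96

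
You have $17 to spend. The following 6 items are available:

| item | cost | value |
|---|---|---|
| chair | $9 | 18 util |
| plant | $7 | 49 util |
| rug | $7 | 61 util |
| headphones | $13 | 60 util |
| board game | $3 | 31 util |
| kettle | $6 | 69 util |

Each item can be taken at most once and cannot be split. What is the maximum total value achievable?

161 util

Check high-value combinations within $17:
- rug+board game+kettle: cost 7+3+6=16, value 61+31+69=161
- plant+board game+kettle: cost 7+3+6=16, value 49+31+69=149
- plant+rug+board game: cost 7+7+3=17, value 49+61+31=141
- rug+kettle: cost 7+6=13, value 61+69=130
Best: 161 util.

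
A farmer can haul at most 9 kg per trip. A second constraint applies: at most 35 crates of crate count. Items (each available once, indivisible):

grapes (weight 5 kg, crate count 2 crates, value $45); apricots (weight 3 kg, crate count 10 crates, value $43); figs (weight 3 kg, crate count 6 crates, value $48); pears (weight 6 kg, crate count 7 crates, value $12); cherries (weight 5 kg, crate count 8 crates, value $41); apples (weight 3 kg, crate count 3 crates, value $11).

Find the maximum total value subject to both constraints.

Feasible sets respecting both limits:
- apricots+figs+apples: weight 9, crate count 19, value 102
- grapes+figs: weight 8, crate count 8, value 93
- apricots+figs: weight 6, crate count 16, value 91
- figs+cherries: weight 8, crate count 14, value 89
Best: $102.

$102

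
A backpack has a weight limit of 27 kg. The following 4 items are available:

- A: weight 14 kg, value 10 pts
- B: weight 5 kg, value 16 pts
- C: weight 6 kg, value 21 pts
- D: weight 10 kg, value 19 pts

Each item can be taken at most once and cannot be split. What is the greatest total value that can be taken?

Check high-value combinations within 27 kg:
- B+C+D: weight 5+6+10=21, value 16+21+19=56
- A+B+C: weight 14+5+6=25, value 10+16+21=47
- C+D: weight 6+10=16, value 21+19=40
- B+C: weight 5+6=11, value 16+21=37
- B+D: weight 5+10=15, value 16+19=35
Best: 56 pts.

56 pts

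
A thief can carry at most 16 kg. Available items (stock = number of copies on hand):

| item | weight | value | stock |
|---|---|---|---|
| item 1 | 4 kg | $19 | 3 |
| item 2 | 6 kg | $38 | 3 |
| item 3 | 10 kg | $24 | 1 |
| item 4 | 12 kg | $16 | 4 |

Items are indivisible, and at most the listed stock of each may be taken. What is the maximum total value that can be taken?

Best selections within weight 16 and stock limits:
- 1×item 1 + 2×item 2: weight 16, value 95
- 2×item 2: weight 12, value 76
Best: $95.

$95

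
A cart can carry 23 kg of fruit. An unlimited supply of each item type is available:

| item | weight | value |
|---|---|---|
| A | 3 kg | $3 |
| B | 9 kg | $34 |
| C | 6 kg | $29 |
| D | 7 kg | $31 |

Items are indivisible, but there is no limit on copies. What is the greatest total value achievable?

$96

Best value-per-unit is C at 29/6; filling with it alone gives 3×29 = 87.
Optimal mix: 1×B + 2×D → weight 23, value 96.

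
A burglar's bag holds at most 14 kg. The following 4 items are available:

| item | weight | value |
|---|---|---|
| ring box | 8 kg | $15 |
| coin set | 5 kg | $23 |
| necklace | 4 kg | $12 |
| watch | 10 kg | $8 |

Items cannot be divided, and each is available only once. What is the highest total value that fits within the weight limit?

$38

Check high-value combinations within 14 kg:
- ring box+coin set: weight 8+5=13, value 15+23=38
- coin set+necklace: weight 5+4=9, value 23+12=35
- ring box+necklace: weight 8+4=12, value 15+12=27
- coin set: weight 5, value 23
Best: $38.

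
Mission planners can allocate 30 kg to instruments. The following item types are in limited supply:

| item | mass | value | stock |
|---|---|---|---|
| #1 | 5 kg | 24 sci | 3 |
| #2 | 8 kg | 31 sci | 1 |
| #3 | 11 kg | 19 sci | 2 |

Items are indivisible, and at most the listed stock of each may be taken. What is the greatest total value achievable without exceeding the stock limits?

Best selections within mass 30 and stock limits:
- 3×#1 + 1×#2: mass 23, value 103
- 2×#1 + 1×#2 + 1×#3: mass 29, value 98
- 3×#1 + 1×#3: mass 26, value 91
Best: 103 sci.

103 sci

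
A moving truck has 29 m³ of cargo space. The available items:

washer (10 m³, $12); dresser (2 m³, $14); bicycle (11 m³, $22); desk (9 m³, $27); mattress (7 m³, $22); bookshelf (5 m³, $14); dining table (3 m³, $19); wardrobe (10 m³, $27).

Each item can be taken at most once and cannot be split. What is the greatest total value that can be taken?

$101

Check high-value combinations within 29 m³:
- dresser+desk+bookshelf+dining table+wardrobe: volume 2+9+5+3+10=29, value 14+27+14+19+27=101
- dresser+desk+mattress+bookshelf+dining table: volume 2+9+7+5+3=26, value 14+27+22+14+19=96
- dresser+mattress+bookshelf+dining table+wardrobe: volume 2+7+5+3+10=27, value 14+22+14+19+27=96
Best: $101.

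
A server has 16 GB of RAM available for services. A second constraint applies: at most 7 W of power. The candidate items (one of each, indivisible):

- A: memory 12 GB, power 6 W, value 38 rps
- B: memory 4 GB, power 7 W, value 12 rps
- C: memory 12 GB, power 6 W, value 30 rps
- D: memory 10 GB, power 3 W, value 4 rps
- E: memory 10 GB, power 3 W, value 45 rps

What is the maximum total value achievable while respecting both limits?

Feasible sets respecting both limits:
- E: memory 10, power 3, value 45
- A: memory 12, power 6, value 38
- C: memory 12, power 6, value 30
Best: 45 rps.

45 rps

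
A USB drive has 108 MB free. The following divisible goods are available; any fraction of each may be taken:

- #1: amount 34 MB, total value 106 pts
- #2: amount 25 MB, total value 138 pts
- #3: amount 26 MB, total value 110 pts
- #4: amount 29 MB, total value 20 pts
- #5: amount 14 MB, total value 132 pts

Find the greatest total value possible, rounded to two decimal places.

Take in order of value per unit:
- #5 (132/14 per unit): all 14 → value 132, running total 132.00
- #2 (138/25 per unit): all 25 → value 138, running total 270.00
- #3 (110/26 per unit): all 26 → value 110, running total 380.00
- #1 (106/34 per unit): all 34 → value 106, running total 486.00
- #4 (20/29 per unit): 9 of 29 → value 9×20/29 = 6.2069, running total 492.21
Total 492.21.

492.21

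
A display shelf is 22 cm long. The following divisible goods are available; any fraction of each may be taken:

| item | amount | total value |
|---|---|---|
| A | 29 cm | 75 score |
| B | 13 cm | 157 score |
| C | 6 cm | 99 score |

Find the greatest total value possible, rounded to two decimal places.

Take in order of value per unit:
- C (99/6 per unit): all 6 → value 99, running total 99.00
- B (157/13 per unit): all 13 → value 157, running total 256.00
- A (75/29 per unit): 3 of 29 → value 3×75/29 = 7.7586, running total 263.76
Total 263.76.

263.76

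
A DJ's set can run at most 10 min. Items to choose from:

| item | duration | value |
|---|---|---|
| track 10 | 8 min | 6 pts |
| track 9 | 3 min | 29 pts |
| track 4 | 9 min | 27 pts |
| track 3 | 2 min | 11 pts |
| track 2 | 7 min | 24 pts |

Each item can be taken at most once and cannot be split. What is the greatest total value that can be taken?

Check high-value combinations within 10 min:
- track 9+track 2: duration 3+7=10, value 29+24=53
- track 9+track 3: duration 3+2=5, value 29+11=40
- track 3+track 2: duration 2+7=9, value 11+24=35
Best: 53 pts.

53 pts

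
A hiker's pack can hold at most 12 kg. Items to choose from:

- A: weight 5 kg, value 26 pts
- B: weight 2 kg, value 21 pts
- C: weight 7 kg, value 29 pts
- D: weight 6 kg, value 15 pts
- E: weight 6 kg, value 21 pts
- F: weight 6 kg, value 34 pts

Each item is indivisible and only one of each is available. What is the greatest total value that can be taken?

This is a 0/1 knapsack; check combinations near the capacity.
- A+F: weight 5+6=11, value 26+34=60
- B+F: weight 2+6=8, value 21+34=55
- A+C: weight 5+7=12, value 26+29=55
- E+F: weight 6+6=12, value 21+34=55
Best: 60 pts.

60 pts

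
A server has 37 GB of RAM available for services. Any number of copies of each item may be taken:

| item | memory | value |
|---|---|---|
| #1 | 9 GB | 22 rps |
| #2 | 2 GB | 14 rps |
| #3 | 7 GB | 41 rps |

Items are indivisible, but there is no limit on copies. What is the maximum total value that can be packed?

252 rps

Best value-per-unit is #2 at 14/2, and filling with it alone uses memory 18×2=36. No mix of the others beats 18×14 = 252.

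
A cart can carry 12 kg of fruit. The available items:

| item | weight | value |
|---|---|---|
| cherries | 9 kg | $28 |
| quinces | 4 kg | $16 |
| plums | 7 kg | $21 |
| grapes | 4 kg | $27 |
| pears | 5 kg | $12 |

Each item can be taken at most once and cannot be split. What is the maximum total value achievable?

Check high-value combinations within 12 kg:
- plums+grapes: weight 7+4=11, value 21+27=48
- quinces+grapes: weight 4+4=8, value 16+27=43
- grapes+pears: weight 4+5=9, value 27+12=39
- quinces+plums: weight 4+7=11, value 16+21=37
- plums+pears: weight 7+5=12, value 21+12=33
Best: $48.

$48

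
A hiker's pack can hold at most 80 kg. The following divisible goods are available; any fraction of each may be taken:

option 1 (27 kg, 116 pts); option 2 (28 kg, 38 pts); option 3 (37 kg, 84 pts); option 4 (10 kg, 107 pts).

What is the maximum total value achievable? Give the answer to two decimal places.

Take in order of value per unit:
- option 4 (107/10 per unit): all 10 → value 107, running total 107.00
- option 1 (116/27 per unit): all 27 → value 116, running total 223.00
- option 3 (84/37 per unit): all 37 → value 84, running total 307.00
- option 2 (38/28 per unit): 6 of 28 → value 6×38/28 = 8.1429, running total 315.14
Total 315.14.

315.14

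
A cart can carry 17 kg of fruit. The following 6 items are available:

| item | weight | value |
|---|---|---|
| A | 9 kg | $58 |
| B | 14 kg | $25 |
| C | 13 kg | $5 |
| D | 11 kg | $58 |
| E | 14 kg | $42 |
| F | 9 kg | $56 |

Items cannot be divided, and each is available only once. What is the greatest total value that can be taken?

$58

Check high-value combinations within 17 kg:
- A: weight 9, value 58
- D: weight 11, value 58
- F: weight 9, value 56
- E: weight 14, value 42
Best: $58.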